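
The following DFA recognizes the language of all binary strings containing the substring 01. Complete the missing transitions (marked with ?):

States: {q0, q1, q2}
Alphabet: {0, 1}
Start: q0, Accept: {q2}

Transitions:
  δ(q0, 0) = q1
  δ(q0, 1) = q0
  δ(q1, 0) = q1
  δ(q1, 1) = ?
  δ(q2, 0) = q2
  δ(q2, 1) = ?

What each state remembers (consistent with the given transitions and accept states):
  q0: 01 not seen yet and the last symbol was not 0
  q1: 01 not seen yet and the last symbol was 0
  q2: the substring 01 has already been seen
Filling in the missing entries:
  δ(q1, 1): in q1 (01 not seen yet and the last symbol was 0), after reading 1 we have: the substring 01 has already been seen → q2
  δ(q2, 1): in q2 (the substring 01 has already been seen), after reading 1 we have: the substring 01 has already been seen → q2

Final answer: δ(q1, 1) = q2; δ(q2, 1) = q2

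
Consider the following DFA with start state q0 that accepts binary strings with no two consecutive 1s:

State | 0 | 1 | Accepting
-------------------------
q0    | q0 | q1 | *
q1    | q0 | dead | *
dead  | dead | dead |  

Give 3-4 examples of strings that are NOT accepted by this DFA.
Any strings that end in a non-accepting state work; for example:
"0110": q0 → q0 → q1 → dead → dead; dead is not accepting → rejected
"1011": q0 → q1 → q0 → q1 → dead; dead is not accepting → rejected
"1110": q0 → q1 → dead → dead → dead; dead is not accepting → rejected
"1111": q0 → q1 → dead → dead → dead; dead is not accepting → rejected

Final answer: "0110", "1011", "1110", "1111"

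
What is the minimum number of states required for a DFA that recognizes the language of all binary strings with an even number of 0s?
Language: binary strings with an even number of 0s
Lower bound (Myhill–Nerode): the prefixes ε, 0 are pairwise distinguishable:
  ε vs 0: suffix ε distinguishes them (ε has zero 0s (accepted), 0 has one 0 (rejected))
So any DFA needs at least 2 states.
Upper bound: a DFA with 2 states exists (one state per class above).
Minimum states: 2

Final answer: 2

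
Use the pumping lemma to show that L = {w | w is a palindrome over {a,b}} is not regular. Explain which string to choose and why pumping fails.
Language: L = {w | w is a palindrome over {a,b}} (strings that read the same forwards and backwards)
Step 1: Assume for contradiction that L is regular, with pumping length p.
Step 2: Choose s = a^p b a^p. Then s ∈ L (it reads the same forwards and backwards) and |s| ≥ p.
Step 3: Consider any decomposition s = xyz with |xy| ≤ p and |y| > 0. Since |xy| ≤ p and the first p symbols of s are all a's, y = a^k for some k with 1 ≤ k ≤ p.
Step 4: Pumping up (i = 2): xy²z = a^(p+k) b a^p. Its reverse is a^p b a^(p+k) ≠ a^(p+k) b a^p (the single b is no longer in the middle), so xy²z is not a palindrome and xy²z ∉ L.
This contradicts the pumping lemma, so L is not regular.

Final answer: Choose s = a^p b a^p. Since |xy| ≤ p, y = a^k with k ≥ 1. Then xy²z = a^(p+k) b a^p is not a palindrome, so ∉ L.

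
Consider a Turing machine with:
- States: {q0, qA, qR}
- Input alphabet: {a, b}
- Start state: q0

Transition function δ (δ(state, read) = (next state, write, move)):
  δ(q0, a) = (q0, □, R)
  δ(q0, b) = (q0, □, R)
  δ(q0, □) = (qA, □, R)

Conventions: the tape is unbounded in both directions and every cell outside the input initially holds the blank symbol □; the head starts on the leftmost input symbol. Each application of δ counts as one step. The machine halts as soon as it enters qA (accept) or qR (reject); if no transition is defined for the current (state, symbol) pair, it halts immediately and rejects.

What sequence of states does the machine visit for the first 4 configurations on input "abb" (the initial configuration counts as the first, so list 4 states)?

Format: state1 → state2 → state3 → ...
Step 0: [q0]abb (head at position 0)
Step 1: δ(q0, a) = (q0, □, R)  ⊢  □[q0]bb (head at position 1)
Step 2: δ(q0, b) = (q0, □, R)  ⊢  □□[q0]b (head at position 2)
Step 3: δ(q0, b) = (q0, □, R)  ⊢  □□□[q0]□ (head at position 3)
Reading off the states of these 4 configurations: q0 → q0 → q0 → q0

Final answer: q0 → q0 → q0 → q0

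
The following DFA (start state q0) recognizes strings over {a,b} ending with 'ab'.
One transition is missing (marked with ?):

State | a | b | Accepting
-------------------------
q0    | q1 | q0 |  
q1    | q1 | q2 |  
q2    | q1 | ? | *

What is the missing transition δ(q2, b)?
q0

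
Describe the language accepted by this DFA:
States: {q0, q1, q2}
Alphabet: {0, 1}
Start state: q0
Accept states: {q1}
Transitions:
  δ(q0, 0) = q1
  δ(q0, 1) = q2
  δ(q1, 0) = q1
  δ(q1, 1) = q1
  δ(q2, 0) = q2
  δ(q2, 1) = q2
Analyzing the DFA structure:
Start state: q0
Accept states: {q1}
Interpreting what each state remembers (checking against the transitions):
  q0: nothing has been read yet
  q1: the first symbol was 0
  q2: the first symbol was 1 (trap state)
  δ(q0, 0): in q0 (nothing has been read yet), after reading 0 we have: the first symbol was 0 → q1
  δ(q0, 1): in q0 (nothing has been read yet), after reading 1 we have: the first symbol was 1 (trap state) → q2
  δ(q1, 0): in q1 (the first symbol was 0), after reading 0 we have: the first symbol was 0 → q1
  δ(q1, 1): in q1 (the first symbol was 0), after reading 1 we have: the first symbol was 0 → q1
  δ(q2, 0): in q2 (the first symbol was 1 (trap state)), after reading 0 we have: the first symbol was 1 (trap state) → q2
  δ(q2, 1): in q2 (the first symbol was 1 (trap state)), after reading 1 we have: the first symbol was 1 (trap state) → q2
A string is accepted iff it ends in {q1}, i.e. the first symbol was 0.
Language: All binary strings starting with 0

Final answer: All binary strings starting with 0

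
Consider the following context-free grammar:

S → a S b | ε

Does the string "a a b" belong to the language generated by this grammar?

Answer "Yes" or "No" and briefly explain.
Every derivation applies S → a S b some number n of times and then S → ε, producing a^n b^n with equally many a's and b's. The string a a b has two a's but only one b, so it cannot be derived.

Final answer: No - no valid derivation exists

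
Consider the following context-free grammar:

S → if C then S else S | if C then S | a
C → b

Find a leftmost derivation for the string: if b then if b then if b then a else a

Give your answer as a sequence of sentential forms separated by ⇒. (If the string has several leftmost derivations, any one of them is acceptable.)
Start with S.
Step 1: the leftmost non-terminal is S; apply S → if C then S:  if C then S
Step 2: the leftmost non-terminal is C; apply C → b:  if b then S
Step 3: the leftmost non-terminal is S; apply S → if C then S:  if b then if C then S
Step 4: the leftmost non-terminal is C; apply C → b:  if b then if b then S
Step 5: the leftmost non-terminal is S; apply S → if C then S else S:  if b then if b then if C then S else S
Step 6: the leftmost non-terminal is C; apply C → b:  if b then if b then if b then S else S
Step 7: the leftmost non-terminal is S; apply S → a:  if b then if b then if b then a else S
Step 8: the leftmost non-terminal is S; apply S → a:  if b then if b then if b then a else a

Final answer: S ⇒ if C then S ⇒ if b then S ⇒ if b then if C then S ⇒ if b then if b then S ⇒ if b then if b then if C then S else S ⇒ if b then if b then if b then S else S ⇒ if b then if b then if b then a else S ⇒ if b then if b then if b then a else a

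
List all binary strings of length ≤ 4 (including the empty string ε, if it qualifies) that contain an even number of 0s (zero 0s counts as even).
Checking every binary string of length 0 to 4:
  Length 0: accepted: ε | rejected: (none)
  Length 1: accepted: 1 | rejected: 0
  Length 2: accepted: 00, 11 | rejected: 01, 10
  Length 3: accepted: 001, 010, 100, 111 | rejected: 000, 011, 101, 110
  Length 4: accepted: 0000, 0011, 0101, 0110, 1001, 1010, 1100, 1111 | rejected: 0001, 0010, 0100, 0111, 1000, 1011, 1101, 1110
Total: 16 string(s).

Final answer: ε, 1, 00, 11, 001, 010, 100, 111, 0000, 0011, 0101, 0110, 1001, 1010, 1100, 1111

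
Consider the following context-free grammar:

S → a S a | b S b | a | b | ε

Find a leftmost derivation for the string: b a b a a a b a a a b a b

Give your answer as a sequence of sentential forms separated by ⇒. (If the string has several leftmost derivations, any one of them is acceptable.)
Start with S.
Step 1: the leftmost non-terminal is S; apply S → b S b:  b S b
Step 2: the leftmost non-terminal is S; apply S → a S a:  b a S a b
Step 3: the leftmost non-terminal is S; apply S → b S b:  b a b S b a b
Step 4: the leftmost non-terminal is S; apply S → a S a:  b a b a S a b a b
Step 5: the leftmost non-terminal is S; apply S → a S a:  b a b a a S a a b a b
Step 6: the leftmost non-terminal is S; apply S → a S a:  b a b a a a S a a a b a b
Step 7: the leftmost non-terminal is S; apply S → b:  b a b a a a b a a a b a b

Final answer: S ⇒ b S b ⇒ b a S a b ⇒ b a b S b a b ⇒ b a b a S a b a b ⇒ b a b a a S a a b a b ⇒ b a b a a a S a a a b a b ⇒ b a b a a a b a a a b a b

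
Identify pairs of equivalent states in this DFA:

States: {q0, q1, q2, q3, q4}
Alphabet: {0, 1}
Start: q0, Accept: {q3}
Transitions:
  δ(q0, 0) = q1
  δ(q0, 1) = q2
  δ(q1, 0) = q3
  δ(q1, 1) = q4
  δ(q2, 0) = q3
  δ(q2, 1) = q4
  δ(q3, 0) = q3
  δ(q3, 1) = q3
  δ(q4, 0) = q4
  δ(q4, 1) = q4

Using the table-filling algorithm:
Round 0 – mark pairs where exactly one state is accepting: (q0,q3), (q1,q3), (q2,q3), (q3,q4)
Round 1 – newly marked: (q0,q1) [on 0: q1 vs q3, already marked]; (q0,q2) [on 0: q1 vs q3, already marked]; (q1,q4) [on 0: q3 vs q4, already marked]; (q2,q4) [on 0: q3 vs q4, already marked]
Round 2 – newly marked: (q0,q4) [on 0: q1 vs q4, already marked]
No further pairs can be marked.
(q1, q2) unmarked: δ(q1,0)=q3, δ(q2,0)=q3; δ(q1,1)=q4, δ(q2,1)=q4 → equivalent
Equivalent pairs: (q1, q2)

Final answer: Equivalent pairs: (q1, q2)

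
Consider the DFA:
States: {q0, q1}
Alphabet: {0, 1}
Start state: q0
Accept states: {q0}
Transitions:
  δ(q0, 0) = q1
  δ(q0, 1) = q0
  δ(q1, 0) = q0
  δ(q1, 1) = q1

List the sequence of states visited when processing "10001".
Starting at q0
Read '1': q0 -> q0
Read '0': q0 -> q1
Read '0': q1 -> q0
Read '0': q0 -> q1
Read '1': q1 -> q1

Final answer: q0 -> q0 -> q1 -> q0 -> q1 -> q1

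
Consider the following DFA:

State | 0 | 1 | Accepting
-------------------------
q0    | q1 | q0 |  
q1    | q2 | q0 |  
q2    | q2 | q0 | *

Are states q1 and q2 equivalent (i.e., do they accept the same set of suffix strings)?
Try the suffix ε (the empty string).
From q1: q1 — not accepting.
From q2: q2 — accepting.
The two states disagree on this suffix, so they are not equivalent.

Final answer: No. Distinguishing string: ε (the empty string) - accepted from q2 but not from q1.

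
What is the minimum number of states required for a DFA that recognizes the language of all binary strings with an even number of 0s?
Language: binary strings with an even number of 0s
Lower bound (Myhill–Nerode): the prefixes ε, 0 are pairwise distinguishable:
  ε vs 0: suffix ε distinguishes them (ε has zero 0s (accepted), 0 has one 0 (rejected))
So any DFA needs at least 2 states.
Upper bound: a DFA with 2 states exists (one state per class above).
Minimum states: 2

Final answer: 2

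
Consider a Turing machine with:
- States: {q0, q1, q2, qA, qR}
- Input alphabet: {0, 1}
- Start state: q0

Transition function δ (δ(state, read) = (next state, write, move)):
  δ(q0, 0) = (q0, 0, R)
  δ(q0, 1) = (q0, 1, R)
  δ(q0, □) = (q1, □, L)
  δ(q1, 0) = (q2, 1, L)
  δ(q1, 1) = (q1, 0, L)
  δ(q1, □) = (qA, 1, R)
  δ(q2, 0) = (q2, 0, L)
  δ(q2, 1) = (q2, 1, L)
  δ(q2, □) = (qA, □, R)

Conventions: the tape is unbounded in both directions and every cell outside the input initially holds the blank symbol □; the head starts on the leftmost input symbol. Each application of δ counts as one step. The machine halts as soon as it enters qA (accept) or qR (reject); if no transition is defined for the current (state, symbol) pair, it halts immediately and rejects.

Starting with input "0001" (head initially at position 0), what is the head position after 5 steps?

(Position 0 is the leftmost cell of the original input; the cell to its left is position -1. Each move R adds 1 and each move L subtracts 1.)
Step 0: [q0]0001 (head at position 0)
Step 1: δ(q0, 0) = (q0, 0, R)  ⊢  0[q0]001 (head at position 1)
Step 2: δ(q0, 0) = (q0, 0, R)  ⊢  00[q0]01 (head at position 2)
Step 3: δ(q0, 0) = (q0, 0, R)  ⊢  000[q0]1 (head at position 3)
Step 4: δ(q0, 1) = (q0, 1, R)  ⊢  0001[q0]□ (head at position 4)
Step 5: δ(q0, □) = (q1, □, L)  ⊢  000[q1]1□ (head at position 3)
Head position after 5 steps: 3

Final answer: Position 3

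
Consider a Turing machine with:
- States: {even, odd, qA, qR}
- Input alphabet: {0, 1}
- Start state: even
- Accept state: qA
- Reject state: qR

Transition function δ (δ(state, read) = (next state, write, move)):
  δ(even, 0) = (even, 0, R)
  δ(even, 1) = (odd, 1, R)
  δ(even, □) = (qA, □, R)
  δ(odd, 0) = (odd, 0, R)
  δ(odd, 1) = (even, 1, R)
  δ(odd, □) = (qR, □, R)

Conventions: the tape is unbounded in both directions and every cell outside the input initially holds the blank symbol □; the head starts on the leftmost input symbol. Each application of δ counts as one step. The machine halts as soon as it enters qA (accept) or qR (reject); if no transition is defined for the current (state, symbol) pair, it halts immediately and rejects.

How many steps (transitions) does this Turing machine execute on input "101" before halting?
Step 0: [even]101 (head at position 0)
Step 1: δ(even, 1) = (odd, 1, R)  ⊢  1[odd]01 (head at position 1)
Step 2: δ(odd, 0) = (odd, 0, R)  ⊢  10[odd]1 (head at position 2)
Step 3: δ(odd, 1) = (even, 1, R)  ⊢  101[even]□ (head at position 3)
Step 4: δ(even, □) = (qA, □, R)  ⊢  101□[qA]□ (head at position 4)
The machine is in qA, so it halts and accepts.
Number of transitions executed: 4.

Final answer: 4 steps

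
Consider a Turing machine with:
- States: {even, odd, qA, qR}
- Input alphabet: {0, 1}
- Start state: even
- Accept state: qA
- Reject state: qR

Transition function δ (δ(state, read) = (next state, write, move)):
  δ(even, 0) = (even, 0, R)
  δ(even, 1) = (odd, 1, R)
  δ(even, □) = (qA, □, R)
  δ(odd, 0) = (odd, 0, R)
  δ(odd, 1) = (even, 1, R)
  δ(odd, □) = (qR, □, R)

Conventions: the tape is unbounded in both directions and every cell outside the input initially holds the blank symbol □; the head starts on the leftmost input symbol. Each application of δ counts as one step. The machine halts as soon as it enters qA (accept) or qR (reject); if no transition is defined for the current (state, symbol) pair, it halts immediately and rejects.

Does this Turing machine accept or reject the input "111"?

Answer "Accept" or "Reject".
Step 0: [even]111 (head at position 0)
Step 1: δ(even, 1) = (odd, 1, R)  ⊢  1[odd]11 (head at position 1)
Step 2: δ(odd, 1) = (even, 1, R)  ⊢  11[even]1 (head at position 2)
Step 3: δ(even, 1) = (odd, 1, R)  ⊢  111[odd]□ (head at position 3)
Step 4: δ(odd, □) = (qR, □, R)  ⊢  111□[qR]□ (head at position 4)
The machine is in qR, so it halts and rejects.

Final answer: Reject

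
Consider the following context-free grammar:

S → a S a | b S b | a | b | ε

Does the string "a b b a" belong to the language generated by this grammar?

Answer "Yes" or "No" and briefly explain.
A derivation exists: S ⇒ a S a ⇒ a b S b a ⇒ a b b a (using S → a S a, S → b S b, then S → ε).

Final answer: Yes - a valid derivation exists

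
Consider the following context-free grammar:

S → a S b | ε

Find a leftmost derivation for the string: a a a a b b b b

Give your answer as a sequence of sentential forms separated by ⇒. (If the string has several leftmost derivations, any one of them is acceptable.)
Start with S.
Step 1: the leftmost non-terminal is S; apply S → a S b:  a S b
Step 2: the leftmost non-terminal is S; apply S → a S b:  a a S b b
Step 3: the leftmost non-terminal is S; apply S → a S b:  a a a S b b b
Step 4: the leftmost non-terminal is S; apply S → a S b:  a a a a S b b b b
Step 5: the leftmost non-terminal is S; apply S → ε:  a a a a b b b b

Final answer: S ⇒ a S b ⇒ a a S b b ⇒ a a a S b b b ⇒ a a a a S b b b b ⇒ a a a a b b b b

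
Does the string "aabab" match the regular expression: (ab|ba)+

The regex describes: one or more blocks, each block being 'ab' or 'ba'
No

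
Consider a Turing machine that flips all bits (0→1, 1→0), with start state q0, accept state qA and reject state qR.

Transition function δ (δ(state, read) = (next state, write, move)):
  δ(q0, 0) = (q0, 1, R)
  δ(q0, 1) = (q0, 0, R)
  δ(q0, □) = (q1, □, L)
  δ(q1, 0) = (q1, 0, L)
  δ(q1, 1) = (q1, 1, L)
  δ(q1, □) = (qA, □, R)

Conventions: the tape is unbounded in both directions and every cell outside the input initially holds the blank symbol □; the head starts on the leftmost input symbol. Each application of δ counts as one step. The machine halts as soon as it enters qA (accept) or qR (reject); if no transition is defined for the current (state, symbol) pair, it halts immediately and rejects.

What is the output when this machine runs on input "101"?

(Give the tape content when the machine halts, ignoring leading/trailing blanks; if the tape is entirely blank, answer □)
Step 0: [q0]101 (head at position 0)
Step 1: δ(q0, 1) = (q0, 0, R)  ⊢  0[q0]01 (head at position 1)
Step 2: δ(q0, 0) = (q0, 1, R)  ⊢  01[q0]1 (head at position 2)
Step 3: δ(q0, 1) = (q0, 0, R)  ⊢  010[q0]□ (head at position 3)
Step 4: δ(q0, □) = (q1, □, L)  ⊢  01[q1]0□ (head at position 2)
Step 5: δ(q1, 0) = (q1, 0, L)  ⊢  0[q1]10□ (head at position 1)
Step 6: δ(q1, 1) = (q1, 1, L)  ⊢  [q1]010□ (head at position 0)
Step 7: δ(q1, 0) = (q1, 0, L)  ⊢  [q1]□010□ (head at position -1)
Step 8: δ(q1, □) = (qA, □, R)  ⊢  □[qA]010□ (head at position 0)
The machine is in qA, so it halts and accepts.
Tape content when halted (ignoring surrounding blanks): 010

Final answer: Output: 010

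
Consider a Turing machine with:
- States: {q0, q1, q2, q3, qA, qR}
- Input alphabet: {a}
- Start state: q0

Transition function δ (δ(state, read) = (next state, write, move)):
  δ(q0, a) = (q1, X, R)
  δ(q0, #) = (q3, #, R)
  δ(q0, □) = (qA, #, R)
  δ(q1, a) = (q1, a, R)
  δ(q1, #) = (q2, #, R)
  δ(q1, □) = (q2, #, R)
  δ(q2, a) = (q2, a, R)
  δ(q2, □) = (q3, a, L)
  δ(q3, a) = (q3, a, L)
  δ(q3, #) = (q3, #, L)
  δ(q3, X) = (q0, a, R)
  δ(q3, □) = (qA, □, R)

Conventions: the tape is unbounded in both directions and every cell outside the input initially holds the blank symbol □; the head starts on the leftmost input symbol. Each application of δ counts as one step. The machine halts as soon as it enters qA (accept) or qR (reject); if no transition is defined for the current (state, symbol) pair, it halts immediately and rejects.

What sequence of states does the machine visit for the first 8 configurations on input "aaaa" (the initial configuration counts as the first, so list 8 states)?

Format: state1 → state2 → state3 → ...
Step 0: [q0]aaaa (head at position 0)
Step 1: δ(q0, a) = (q1, X, R)  ⊢  X[q1]aaa (head at position 1)
Step 2: δ(q1, a) = (q1, a, R)  ⊢  Xa[q1]aa (head at position 2)
Step 3: δ(q1, a) = (q1, a, R)  ⊢  Xaa[q1]a (head at position 3)
Step 4: δ(q1, a) = (q1, a, R)  ⊢  Xaaa[q1]□ (head at position 4)
Step 5: δ(q1, □) = (q2, #, R)  ⊢  Xaaa#[q2]□ (head at position 5)
Step 6: δ(q2, □) = (q3, a, L)  ⊢  Xaaa[q3]#a (head at position 4)
Step 7: δ(q3, #) = (q3, #, L)  ⊢  Xaa[q3]a#a (head at position 3)
Reading off the states of these 8 configurations: q0 → q1 → q1 → q1 → q1 → q2 → q3 → q3

Final answer: q0 → q1 → q1 → q1 → q1 → q2 → q3 → q3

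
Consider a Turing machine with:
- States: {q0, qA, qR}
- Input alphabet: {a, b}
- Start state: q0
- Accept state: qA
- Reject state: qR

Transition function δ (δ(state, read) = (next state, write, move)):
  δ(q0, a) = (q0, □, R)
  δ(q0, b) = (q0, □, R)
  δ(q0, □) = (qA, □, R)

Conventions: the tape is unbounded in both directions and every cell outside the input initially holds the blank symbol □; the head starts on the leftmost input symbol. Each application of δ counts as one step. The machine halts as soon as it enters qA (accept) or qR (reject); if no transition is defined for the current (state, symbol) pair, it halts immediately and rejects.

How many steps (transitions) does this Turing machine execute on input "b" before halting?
Step 0: [q0]b (head at position 0)
Step 1: δ(q0, b) = (q0, □, R)  ⊢  □[q0]□ (head at position 1)
Step 2: δ(q0, □) = (qA, □, R)  ⊢  □□[qA]□ (head at position 2)
The machine is in qA, so it halts and accepts.
Number of transitions executed: 2.

Final answer: 2 steps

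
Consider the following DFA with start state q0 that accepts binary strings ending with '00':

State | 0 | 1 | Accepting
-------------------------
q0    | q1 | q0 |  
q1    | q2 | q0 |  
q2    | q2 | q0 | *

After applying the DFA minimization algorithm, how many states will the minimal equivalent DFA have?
All 3 states are reachable from q0, so none can be removed as unreachable.
Table-filling: first mark every (accepting, non-accepting) pair as distinguishable (accepting: {q2}; non-accepting: {q0, q1}).
Round 1: (q0, q1) on '0' go to q1 and q2, already distinguishable → mark.
Every pair of states is distinguishable, so the DFA is already minimal.
Equivalence classes: {q0}, {q1}, {q2} → 3 states.

Final answer: 3 states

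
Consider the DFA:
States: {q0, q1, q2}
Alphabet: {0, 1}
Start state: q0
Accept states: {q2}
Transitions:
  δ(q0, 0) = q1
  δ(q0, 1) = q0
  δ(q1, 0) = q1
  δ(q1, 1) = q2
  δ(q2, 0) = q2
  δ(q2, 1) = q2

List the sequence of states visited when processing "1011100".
Starting at q0
Read '1': q0 -> q0
Read '0': q0 -> q1
Read '1': q1 -> q2
Read '1': q2 -> q2
Read '1': q2 -> q2
Read '0': q2 -> q2
Read '0': q2 -> q2

Final answer: q0 -> q0 -> q1 -> q2 -> q2 -> q2 -> q2 -> q2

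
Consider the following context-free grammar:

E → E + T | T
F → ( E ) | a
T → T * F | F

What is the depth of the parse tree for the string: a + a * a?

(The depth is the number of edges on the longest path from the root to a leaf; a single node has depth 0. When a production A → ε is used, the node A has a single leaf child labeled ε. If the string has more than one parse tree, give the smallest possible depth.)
The grammar is unambiguous; the parse tree of a + a * a is:
E → E + T at the root (depth 0).
  Left E (depth 1) → T (2) → F (3) → a (4).
  Right T (depth 1) → T * F; that T (2) → F (3) → a (4); F (2) → a (3).
The longest root-to-leaf paths have 4 edges.
Depth = 4.

Final answer: 4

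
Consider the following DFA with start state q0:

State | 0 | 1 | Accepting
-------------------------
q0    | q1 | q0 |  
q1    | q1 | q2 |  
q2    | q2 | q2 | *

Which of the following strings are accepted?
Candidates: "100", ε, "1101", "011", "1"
"100": q0 → q0 → q1 → q1; q1 is not accepting → rejected
ε: q0; q0 is not accepting → rejected
"1101": q0 → q0 → q0 → q1 → q2; q2 is accepting → accepted
"011": q0 → q1 → q2 → q2; q2 is accepting → accepted
"1": q0 → q0; q0 is not accepting → rejected

Final answer: "1101", "011"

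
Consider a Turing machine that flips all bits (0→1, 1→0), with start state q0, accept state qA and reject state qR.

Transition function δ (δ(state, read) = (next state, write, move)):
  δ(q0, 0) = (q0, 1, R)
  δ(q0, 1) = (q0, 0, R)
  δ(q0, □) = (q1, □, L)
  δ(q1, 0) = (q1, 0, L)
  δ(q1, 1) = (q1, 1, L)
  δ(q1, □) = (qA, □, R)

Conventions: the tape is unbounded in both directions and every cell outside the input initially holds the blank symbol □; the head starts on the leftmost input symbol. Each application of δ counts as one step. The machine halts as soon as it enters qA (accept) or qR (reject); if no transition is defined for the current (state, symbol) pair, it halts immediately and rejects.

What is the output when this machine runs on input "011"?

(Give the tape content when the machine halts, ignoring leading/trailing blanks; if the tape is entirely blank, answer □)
Step 0: [q0]011 (head at position 0)
Step 1: δ(q0, 0) = (q0, 1, R)  ⊢  1[q0]11 (head at position 1)
Step 2: δ(q0, 1) = (q0, 0, R)  ⊢  10[q0]1 (head at position 2)
Step 3: δ(q0, 1) = (q0, 0, R)  ⊢  100[q0]□ (head at position 3)
Step 4: δ(q0, □) = (q1, □, L)  ⊢  10[q1]0□ (head at position 2)
Step 5: δ(q1, 0) = (q1, 0, L)  ⊢  1[q1]00□ (head at position 1)
Step 6: δ(q1, 0) = (q1, 0, L)  ⊢  [q1]100□ (head at position 0)
Step 7: δ(q1, 1) = (q1, 1, L)  ⊢  [q1]□100□ (head at position -1)
Step 8: δ(q1, □) = (qA, □, R)  ⊢  □[qA]100□ (head at position 0)
The machine is in qA, so it halts and accepts.
Tape content when halted (ignoring surrounding blanks): 100

Final answer: Output: 100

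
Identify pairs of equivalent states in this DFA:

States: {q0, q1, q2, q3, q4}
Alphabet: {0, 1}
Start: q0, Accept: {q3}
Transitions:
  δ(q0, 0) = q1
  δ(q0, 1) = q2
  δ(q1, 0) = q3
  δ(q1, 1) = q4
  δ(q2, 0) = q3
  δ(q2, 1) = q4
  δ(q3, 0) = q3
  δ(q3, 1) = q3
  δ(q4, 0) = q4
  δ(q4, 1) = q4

Using the table-filling algorithm:
Round 0 – mark pairs where exactly one state is accepting: (q0,q3), (q1,q3), (q2,q3), (q3,q4)
Round 1 – newly marked: (q0,q1) [on 0: q1 vs q3, already marked]; (q0,q2) [on 0: q1 vs q3, already marked]; (q1,q4) [on 0: q3 vs q4, already marked]; (q2,q4) [on 0: q3 vs q4, already marked]
Round 2 – newly marked: (q0,q4) [on 0: q1 vs q4, already marked]
No further pairs can be marked.
(q1, q2) unmarked: δ(q1,0)=q3, δ(q2,0)=q3; δ(q1,1)=q4, δ(q2,1)=q4 → equivalent
Equivalent pairs: (q1, q2)

Final answer: Equivalent pairs: (q1, q2)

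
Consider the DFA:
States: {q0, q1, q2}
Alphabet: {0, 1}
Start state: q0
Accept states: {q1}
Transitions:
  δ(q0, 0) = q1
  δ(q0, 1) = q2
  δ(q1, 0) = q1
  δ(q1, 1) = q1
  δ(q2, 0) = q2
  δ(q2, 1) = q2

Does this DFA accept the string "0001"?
Processing string "0001":
  q0 --0--> q1
  q1 --0--> q1
  q1 --0--> q1
  q1 --1--> q1
Final state: q1
Accept states: {q1}
q1 is an accept state, so the string is accepted.

Final answer: Yes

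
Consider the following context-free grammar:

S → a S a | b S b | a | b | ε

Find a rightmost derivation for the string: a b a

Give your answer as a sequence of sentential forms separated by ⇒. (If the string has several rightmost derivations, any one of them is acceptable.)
Start with S.
Step 1: the rightmost non-terminal is S; apply S → a S a:  a S a
Step 2: the rightmost non-terminal is S; apply S → b:  a b a

Final answer: S ⇒ a S a ⇒ a b a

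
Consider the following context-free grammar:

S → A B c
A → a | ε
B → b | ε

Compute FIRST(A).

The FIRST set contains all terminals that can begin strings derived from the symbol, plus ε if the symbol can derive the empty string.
A → a contributes a; A → ε makes A nullable, contributing ε. FIRST(A) = {a, ε}.

Final answer: {a, ε}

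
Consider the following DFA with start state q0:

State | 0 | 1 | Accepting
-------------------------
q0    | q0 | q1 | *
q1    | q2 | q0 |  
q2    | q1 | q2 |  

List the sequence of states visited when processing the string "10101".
q0 → q1 → q2 → q2 → q1 → q0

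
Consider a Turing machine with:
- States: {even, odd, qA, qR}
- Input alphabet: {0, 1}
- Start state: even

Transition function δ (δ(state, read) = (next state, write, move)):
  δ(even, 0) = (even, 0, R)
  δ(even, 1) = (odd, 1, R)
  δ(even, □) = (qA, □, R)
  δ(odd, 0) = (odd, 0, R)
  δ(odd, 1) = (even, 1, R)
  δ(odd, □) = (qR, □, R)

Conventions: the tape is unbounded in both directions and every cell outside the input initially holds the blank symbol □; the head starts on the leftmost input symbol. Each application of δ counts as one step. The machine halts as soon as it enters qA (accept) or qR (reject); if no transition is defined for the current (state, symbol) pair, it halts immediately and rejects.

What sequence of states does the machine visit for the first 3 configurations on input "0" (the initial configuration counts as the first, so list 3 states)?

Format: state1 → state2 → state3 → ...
Step 0: [even]0 (head at position 0)
Step 1: δ(even, 0) = (even, 0, R)  ⊢  0[even]□ (head at position 1)
Step 2: δ(even, □) = (qA, □, R)  ⊢  0□[qA]□ (head at position 2)
Reading off the states of these 3 configurations: even → even → qA

Final answer: even → even → qA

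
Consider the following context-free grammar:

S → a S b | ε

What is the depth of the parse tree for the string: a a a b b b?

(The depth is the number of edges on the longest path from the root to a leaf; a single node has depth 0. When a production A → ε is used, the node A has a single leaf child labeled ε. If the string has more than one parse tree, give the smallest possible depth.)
The only parse tree applies S → a S b 3 times (once per matching a…b pair) and then S → ε.
The S nodes sit at depths 0, 1, …, 3; the innermost S (depth 3) has the single child ε at depth 4.
The terminal leaves a, b are at depths 1..3, so the longest root-to-leaf path is S → S → … → S → ε with 4 edges.
Depth = 4.

Final answer: 4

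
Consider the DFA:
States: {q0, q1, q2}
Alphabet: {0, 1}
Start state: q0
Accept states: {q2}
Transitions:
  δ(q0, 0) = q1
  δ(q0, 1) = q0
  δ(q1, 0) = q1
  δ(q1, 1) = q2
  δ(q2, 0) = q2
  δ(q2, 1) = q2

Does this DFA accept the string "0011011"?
Processing string "0011011":
  q0 --0--> q1
  q1 --0--> q1
  q1 --1--> q2
  q2 --1--> q2
  q2 --0--> q2
  q2 --1--> q2
  q2 --1--> q2
Final state: q2
Accept states: {q2}
q2 is an accept state, so the string is accepted.

Final answer: Yes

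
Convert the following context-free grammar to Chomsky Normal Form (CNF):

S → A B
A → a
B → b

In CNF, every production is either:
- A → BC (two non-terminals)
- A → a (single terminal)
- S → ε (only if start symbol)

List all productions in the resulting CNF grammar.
The grammar has no ε-productions or unit productions to eliminate.
S → A B is already in CNF (two non-terminals) – keep it.
A → a is already in CNF (single terminal) – keep it.
B → b is already in CNF (single terminal) – keep it.
Resulting CNF grammar (3 productions): A → a; B → b; S → A B

Final answer: A → a; B → b; S → A B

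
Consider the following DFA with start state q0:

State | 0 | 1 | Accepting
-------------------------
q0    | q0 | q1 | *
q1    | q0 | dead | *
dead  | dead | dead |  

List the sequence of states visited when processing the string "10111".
q0 → q1 → q0 → q1 → dead → dead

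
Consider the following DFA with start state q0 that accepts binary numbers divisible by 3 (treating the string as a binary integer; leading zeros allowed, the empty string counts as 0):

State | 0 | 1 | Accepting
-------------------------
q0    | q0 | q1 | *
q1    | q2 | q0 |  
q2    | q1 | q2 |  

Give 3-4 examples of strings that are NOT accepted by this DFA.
Any strings that end in a non-accepting state work; for example:
"111": q0 → q1 → q0 → q1; q1 is not accepting → rejected
"1010": q0 → q1 → q2 → q2 → q1; q1 is not accepting → rejected
"1011": q0 → q1 → q2 → q2 → q2; q2 is not accepting → rejected
"1101": q0 → q1 → q0 → q0 → q1; q1 is not accepting → rejected

Final answer: "111", "1010", "1011", "1101"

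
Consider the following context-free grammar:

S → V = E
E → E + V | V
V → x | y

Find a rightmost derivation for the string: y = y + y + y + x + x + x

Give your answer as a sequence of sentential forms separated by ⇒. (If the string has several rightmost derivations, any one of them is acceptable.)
Start with S.
Step 1: the rightmost non-terminal is S; apply S → V = E:  V = E
Step 2: the rightmost non-terminal is E; apply E → E + V:  V = E + V
Step 3: the rightmost non-terminal is V; apply V → x:  V = E + x
Step 4: the rightmost non-terminal is E; apply E → E + V:  V = E + V + x
Step 5: the rightmost non-terminal is V; apply V → x:  V = E + x + x
Step 6: the rightmost non-terminal is E; apply E → E + V:  V = E + V + x + x
Step 7: the rightmost non-terminal is V; apply V → x:  V = E + x + x + x
Step 8: the rightmost non-terminal is E; apply E → E + V:  V = E + V + x + x + x
Step 9: the rightmost non-terminal is V; apply V → y:  V = E + y + x + x + x
Step 10: the rightmost non-terminal is E; apply E → E + V:  V = E + V + y + x + x + x
Step 11: the rightmost non-terminal is V; apply V → y:  V = E + y + y + x + x + x
Step 12: the rightmost non-terminal is E; apply E → V:  V = V + y + y + x + x + x
Step 13: the rightmost non-terminal is V; apply V → y:  V = y + y + y + x + x + x
Step 14: the rightmost non-terminal is V; apply V → y:  y = y + y + y + x + x + x

Final answer: S ⇒ V = E ⇒ V = E + V ⇒ V = E + x ⇒ V = E + V + x ⇒ V = E + x + x ⇒ V = E + V + x + x ⇒ V = E + x + x + x ⇒ V = E + V + x + x + x ⇒ V = E + y + x + x + x ⇒ V = E + V + y + x + x + x ⇒ V = E + y + y + x + x + x ⇒ V = V + y + y + x + x + x ⇒ V = y + y + y + x + x + x ⇒ y = y + y + y + x + x + x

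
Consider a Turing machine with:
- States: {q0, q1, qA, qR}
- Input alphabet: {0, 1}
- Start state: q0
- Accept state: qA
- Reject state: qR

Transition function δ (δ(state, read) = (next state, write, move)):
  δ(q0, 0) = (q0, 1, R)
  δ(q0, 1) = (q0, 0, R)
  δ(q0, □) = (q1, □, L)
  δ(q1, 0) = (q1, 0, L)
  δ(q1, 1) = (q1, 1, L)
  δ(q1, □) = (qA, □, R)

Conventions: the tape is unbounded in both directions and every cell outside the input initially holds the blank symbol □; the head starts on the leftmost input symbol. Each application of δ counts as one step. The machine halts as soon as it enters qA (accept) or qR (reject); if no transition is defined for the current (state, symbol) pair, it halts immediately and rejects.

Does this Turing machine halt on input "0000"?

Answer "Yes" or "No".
Step 0: [q0]0000 (head at position 0)
Step 1: δ(q0, 0) = (q0, 1, R)  ⊢  1[q0]000 (head at position 1)
Step 2: δ(q0, 0) = (q0, 1, R)  ⊢  11[q0]00 (head at position 2)
Step 3: δ(q0, 0) = (q0, 1, R)  ⊢  111[q0]0 (head at position 3)
Step 4: δ(q0, 0) = (q0, 1, R)  ⊢  1111[q0]□ (head at position 4)
Step 5: δ(q0, □) = (q1, □, L)  ⊢  111[q1]1□ (head at position 3)
Step 6: δ(q1, 1) = (q1, 1, L)  ⊢  11[q1]11□ (head at position 2)
Step 7: δ(q1, 1) = (q1, 1, L)  ⊢  1[q1]111□ (head at position 1)
Step 8: δ(q1, 1) = (q1, 1, L)  ⊢  [q1]1111□ (head at position 0)
Step 9: δ(q1, 1) = (q1, 1, L)  ⊢  [q1]□1111□ (head at position -1)
Step 10: δ(q1, □) = (qA, □, R)  ⊢  □[qA]1111□ (head at position 0)
The machine is in qA, so it halts and accepts.
It halts after 10 steps.

Final answer: Yes - halts after 10 steps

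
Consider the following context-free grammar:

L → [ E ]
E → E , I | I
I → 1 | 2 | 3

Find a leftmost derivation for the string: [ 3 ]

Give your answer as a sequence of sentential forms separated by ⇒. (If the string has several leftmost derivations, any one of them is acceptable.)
Start with L.
Step 1: the leftmost non-terminal is L; apply L → [ E ]:  [ E ]
Step 2: the leftmost non-terminal is E; apply E → I:  [ I ]
Step 3: the leftmost non-terminal is I; apply I → 3:  [ 3 ]

Final answer: L ⇒ [ E ] ⇒ [ I ] ⇒ [ 3 ]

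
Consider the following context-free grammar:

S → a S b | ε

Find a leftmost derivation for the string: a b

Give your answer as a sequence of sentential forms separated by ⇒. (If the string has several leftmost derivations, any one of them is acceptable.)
Start with S.
Step 1: the leftmost non-terminal is S; apply S → a S b:  a S b
Step 2: the leftmost non-terminal is S; apply S → ε:  a b

Final answer: S ⇒ a S b ⇒ a b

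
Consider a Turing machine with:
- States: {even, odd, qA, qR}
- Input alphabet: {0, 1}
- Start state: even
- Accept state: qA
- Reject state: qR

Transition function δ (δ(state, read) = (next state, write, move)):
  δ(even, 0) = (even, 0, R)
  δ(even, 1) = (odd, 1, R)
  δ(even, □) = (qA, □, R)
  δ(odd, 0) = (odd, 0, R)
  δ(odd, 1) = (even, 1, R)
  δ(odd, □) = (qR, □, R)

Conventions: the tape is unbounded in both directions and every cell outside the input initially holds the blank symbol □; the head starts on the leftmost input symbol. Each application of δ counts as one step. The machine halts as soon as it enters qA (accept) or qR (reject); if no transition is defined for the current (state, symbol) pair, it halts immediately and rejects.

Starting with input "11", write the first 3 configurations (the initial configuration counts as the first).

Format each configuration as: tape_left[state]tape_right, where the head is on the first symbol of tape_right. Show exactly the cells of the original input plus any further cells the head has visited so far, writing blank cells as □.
Step 0: [even]11 (head at position 0)
Step 1: δ(even, 1) = (odd, 1, R)  ⊢  1[odd]1 (head at position 1)
Step 2: δ(odd, 1) = (even, 1, R)  ⊢  11[even]□ (head at position 2)

Final answer: [even]11 ⊢ 1[odd]1 ⊢ 11[even]□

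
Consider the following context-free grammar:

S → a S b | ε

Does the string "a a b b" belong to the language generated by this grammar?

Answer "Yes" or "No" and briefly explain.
A derivation exists: S ⇒ a S b ⇒ a a S b b ⇒ a a b b (using S → a S b twice, then S → ε).

Final answer: Yes - a valid derivation exists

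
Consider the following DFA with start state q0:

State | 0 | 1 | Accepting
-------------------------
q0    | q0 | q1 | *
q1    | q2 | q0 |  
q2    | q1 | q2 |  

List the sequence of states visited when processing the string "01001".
q0 → q0 → q1 → q2 → q1 → q0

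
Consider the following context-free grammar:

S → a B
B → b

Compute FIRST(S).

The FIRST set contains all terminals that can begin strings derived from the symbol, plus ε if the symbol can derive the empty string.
S has the single production S → a B, whose right-hand side begins with the terminal a. So FIRST(S) = {a}.

Final answer: {a}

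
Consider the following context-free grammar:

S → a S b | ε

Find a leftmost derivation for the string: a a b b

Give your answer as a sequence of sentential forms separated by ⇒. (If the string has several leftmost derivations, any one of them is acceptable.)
Start with S.
Step 1: the leftmost non-terminal is S; apply S → a S b:  a S b
Step 2: the leftmost non-terminal is S; apply S → a S b:  a a S b b
Step 3: the leftmost non-terminal is S; apply S → ε:  a a b b

Final answer: S ⇒ a S b ⇒ a a S b b ⇒ a a b b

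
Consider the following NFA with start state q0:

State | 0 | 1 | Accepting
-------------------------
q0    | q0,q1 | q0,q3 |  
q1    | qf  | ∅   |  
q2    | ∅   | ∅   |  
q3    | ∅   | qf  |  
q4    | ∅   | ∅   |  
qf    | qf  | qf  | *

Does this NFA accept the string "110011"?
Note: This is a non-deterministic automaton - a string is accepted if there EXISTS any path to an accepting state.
Track the set of states the NFA could be in: start {q0}
Read '1': {q0} → {q0, q3}
Read '1': {q0, q3} → {q0, q3, qf}
Read '0': {q0, q3, qf} → {q0, q1, qf}
Read '0': {q0, q1, qf} → {q0, q1, qf}
Read '1': {q0, q1, qf} → {q0, q3, qf}
Read '1': {q0, q3, qf} → {q0, q3, qf}
Final set {q0, q3, qf} contains accepting state(s) {qf} → accepted.

Final answer: Yes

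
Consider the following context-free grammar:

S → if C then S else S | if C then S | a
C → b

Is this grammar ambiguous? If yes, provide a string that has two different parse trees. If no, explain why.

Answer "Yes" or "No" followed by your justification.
The 'dangling else' can attach to either if. Two leftmost derivations of  if b then if b then a else a:
  (1) S ⇒ if C then S else S ⇒ if b then S else S ⇒ if b then if C then S else S ⇒ if b then if b then S else S ⇒ if b then if b then a else S ⇒ if b then if b then a else a   (else belongs to the outer if)
  (2) S ⇒ if C then S ⇒ if b then S ⇒ if b then if C then S else S ⇒ if b then if b then S else S ⇒ if b then if b then a else S ⇒ if b then if b then a else a   (else belongs to the inner if)
Two distinct parse trees for the same string, so the grammar is ambiguous.

Final answer: Yes - the string 'if b then if b then a else a' has two distinct leftmost derivations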